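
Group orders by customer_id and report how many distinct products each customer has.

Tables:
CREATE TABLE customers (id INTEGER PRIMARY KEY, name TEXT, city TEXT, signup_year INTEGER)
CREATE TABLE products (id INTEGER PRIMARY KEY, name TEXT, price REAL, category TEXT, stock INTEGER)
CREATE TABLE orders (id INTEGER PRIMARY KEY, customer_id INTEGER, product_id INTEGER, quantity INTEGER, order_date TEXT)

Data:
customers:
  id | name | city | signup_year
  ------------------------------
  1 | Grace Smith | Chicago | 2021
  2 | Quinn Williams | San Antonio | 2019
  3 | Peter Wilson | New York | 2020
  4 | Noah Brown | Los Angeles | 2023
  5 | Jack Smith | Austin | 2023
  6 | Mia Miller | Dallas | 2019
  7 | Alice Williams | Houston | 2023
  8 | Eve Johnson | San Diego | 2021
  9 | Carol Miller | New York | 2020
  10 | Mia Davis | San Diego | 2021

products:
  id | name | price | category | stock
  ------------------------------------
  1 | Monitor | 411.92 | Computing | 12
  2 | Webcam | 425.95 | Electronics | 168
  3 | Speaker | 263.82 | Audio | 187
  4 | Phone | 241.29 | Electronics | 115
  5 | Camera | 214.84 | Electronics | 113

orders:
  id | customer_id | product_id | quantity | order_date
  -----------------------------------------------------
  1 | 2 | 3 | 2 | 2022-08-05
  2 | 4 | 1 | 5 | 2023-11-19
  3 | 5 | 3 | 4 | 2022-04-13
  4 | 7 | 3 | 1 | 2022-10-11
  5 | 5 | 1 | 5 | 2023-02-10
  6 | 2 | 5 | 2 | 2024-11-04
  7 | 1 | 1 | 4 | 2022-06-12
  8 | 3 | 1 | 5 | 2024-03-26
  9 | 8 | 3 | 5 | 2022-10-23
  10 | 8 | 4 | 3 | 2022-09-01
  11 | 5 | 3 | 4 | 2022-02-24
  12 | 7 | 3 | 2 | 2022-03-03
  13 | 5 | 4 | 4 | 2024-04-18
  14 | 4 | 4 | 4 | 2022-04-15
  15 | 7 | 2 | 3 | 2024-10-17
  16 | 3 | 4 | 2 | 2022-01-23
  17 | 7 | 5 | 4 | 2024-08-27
SELECT customer_id, COUNT(DISTINCT product_id) AS distinct_product_count FROM orders GROUP BY customer_id

Execution result:
customer_id | distinct_product_count
1 | 1
2 | 2
3 | 2
4 | 2
5 | 3
7 | 3
8 | 2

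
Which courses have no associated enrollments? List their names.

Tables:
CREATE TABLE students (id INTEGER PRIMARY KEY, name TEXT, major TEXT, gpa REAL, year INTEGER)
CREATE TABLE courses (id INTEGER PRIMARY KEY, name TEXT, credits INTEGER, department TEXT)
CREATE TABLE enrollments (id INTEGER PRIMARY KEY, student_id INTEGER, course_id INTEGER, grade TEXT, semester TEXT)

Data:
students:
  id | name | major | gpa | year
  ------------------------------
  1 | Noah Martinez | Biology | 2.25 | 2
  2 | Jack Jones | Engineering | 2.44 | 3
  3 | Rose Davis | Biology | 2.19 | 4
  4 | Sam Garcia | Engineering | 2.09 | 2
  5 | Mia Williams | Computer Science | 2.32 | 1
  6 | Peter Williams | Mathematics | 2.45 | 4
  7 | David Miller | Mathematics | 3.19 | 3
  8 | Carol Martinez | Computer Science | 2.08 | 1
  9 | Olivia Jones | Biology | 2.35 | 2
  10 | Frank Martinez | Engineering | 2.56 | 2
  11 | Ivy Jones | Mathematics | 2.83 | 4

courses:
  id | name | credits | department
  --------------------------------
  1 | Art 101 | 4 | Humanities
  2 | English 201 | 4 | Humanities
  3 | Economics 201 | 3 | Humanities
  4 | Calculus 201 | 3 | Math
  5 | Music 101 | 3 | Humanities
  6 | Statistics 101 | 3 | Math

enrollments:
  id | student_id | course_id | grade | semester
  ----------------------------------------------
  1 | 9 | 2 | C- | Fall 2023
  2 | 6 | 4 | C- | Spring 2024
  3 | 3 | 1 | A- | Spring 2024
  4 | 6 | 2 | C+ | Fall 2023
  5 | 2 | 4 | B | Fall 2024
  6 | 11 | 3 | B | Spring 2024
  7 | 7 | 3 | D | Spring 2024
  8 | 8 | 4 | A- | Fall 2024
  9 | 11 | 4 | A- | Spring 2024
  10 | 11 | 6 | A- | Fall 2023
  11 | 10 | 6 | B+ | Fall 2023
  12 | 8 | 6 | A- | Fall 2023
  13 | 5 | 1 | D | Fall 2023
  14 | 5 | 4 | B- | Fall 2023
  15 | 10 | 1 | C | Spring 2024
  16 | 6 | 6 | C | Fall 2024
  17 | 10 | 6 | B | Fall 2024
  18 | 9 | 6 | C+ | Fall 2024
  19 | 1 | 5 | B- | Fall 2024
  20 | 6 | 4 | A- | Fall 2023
SELECT p.name FROM courses p LEFT JOIN enrollments c ON c.course_id = p.id WHERE c.id IS NULL

Execution result:
(no rows)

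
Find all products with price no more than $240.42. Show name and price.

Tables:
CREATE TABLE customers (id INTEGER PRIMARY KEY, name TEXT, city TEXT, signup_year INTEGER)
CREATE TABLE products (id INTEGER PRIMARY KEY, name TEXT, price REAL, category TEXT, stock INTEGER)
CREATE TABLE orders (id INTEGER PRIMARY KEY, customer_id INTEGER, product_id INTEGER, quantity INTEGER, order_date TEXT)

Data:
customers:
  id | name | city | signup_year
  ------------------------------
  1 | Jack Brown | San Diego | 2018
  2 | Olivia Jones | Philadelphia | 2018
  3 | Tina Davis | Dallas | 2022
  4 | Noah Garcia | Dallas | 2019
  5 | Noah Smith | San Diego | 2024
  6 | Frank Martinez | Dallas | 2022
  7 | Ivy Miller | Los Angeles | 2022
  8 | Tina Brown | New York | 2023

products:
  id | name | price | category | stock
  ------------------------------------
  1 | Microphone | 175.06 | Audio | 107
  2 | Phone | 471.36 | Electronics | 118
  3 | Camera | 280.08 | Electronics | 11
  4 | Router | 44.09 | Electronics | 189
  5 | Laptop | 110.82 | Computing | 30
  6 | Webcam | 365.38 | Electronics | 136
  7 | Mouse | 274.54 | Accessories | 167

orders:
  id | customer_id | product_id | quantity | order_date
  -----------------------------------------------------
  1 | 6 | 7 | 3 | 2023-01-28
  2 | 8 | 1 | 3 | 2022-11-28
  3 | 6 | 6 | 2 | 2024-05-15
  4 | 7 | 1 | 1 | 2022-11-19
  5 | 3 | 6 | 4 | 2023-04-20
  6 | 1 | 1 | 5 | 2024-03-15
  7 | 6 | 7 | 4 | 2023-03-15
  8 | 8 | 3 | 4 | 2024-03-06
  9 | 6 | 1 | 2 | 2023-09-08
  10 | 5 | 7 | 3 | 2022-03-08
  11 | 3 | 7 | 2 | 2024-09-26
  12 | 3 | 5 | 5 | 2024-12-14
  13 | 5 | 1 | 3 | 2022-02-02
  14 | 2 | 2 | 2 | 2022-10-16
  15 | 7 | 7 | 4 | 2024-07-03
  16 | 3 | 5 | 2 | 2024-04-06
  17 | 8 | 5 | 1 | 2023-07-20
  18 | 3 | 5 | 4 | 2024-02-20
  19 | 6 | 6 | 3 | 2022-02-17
SELECT name, price FROM products WHERE price <= 240.42

Execution result:
name | price
Microphone | 175.06
Router | 44.09
Laptop | 110.82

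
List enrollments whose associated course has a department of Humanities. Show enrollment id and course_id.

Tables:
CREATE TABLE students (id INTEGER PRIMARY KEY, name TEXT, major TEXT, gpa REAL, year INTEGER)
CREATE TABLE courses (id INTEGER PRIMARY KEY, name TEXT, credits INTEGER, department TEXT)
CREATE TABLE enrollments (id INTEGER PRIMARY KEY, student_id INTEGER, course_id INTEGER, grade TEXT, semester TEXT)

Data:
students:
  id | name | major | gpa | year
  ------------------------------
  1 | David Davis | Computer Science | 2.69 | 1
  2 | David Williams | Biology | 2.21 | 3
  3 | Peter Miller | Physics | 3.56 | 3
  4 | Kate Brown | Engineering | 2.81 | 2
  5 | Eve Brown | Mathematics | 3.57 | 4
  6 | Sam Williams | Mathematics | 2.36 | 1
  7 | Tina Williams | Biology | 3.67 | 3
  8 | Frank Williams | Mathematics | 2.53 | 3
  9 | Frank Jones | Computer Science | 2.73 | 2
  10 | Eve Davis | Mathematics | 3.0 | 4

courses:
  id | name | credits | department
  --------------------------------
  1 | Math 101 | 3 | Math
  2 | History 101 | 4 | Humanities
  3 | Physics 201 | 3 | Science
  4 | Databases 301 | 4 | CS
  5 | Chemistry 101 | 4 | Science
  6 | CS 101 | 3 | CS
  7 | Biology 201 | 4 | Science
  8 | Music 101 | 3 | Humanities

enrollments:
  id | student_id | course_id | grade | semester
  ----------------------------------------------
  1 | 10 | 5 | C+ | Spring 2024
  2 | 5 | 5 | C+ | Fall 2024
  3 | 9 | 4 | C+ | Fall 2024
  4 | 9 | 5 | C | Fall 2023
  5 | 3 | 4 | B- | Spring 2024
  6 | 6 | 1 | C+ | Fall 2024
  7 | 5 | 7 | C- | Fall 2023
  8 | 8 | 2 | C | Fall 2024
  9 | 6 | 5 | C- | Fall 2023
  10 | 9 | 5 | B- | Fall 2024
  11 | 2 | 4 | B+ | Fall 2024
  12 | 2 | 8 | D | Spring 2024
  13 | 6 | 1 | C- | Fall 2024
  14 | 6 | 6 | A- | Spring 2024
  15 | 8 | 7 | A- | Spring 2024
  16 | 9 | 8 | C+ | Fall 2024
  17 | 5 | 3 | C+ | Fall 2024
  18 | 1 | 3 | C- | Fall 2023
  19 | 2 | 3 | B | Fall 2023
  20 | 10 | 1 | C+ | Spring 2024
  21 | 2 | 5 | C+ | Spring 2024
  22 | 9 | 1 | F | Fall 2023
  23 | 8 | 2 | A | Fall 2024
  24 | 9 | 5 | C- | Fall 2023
SELECT id, course_id FROM enrollments WHERE course_id IN (SELECT id FROM courses WHERE department = 'Humanities')

Execution result:
id | course_id
8 | 2
12 | 8
16 | 8
23 | 2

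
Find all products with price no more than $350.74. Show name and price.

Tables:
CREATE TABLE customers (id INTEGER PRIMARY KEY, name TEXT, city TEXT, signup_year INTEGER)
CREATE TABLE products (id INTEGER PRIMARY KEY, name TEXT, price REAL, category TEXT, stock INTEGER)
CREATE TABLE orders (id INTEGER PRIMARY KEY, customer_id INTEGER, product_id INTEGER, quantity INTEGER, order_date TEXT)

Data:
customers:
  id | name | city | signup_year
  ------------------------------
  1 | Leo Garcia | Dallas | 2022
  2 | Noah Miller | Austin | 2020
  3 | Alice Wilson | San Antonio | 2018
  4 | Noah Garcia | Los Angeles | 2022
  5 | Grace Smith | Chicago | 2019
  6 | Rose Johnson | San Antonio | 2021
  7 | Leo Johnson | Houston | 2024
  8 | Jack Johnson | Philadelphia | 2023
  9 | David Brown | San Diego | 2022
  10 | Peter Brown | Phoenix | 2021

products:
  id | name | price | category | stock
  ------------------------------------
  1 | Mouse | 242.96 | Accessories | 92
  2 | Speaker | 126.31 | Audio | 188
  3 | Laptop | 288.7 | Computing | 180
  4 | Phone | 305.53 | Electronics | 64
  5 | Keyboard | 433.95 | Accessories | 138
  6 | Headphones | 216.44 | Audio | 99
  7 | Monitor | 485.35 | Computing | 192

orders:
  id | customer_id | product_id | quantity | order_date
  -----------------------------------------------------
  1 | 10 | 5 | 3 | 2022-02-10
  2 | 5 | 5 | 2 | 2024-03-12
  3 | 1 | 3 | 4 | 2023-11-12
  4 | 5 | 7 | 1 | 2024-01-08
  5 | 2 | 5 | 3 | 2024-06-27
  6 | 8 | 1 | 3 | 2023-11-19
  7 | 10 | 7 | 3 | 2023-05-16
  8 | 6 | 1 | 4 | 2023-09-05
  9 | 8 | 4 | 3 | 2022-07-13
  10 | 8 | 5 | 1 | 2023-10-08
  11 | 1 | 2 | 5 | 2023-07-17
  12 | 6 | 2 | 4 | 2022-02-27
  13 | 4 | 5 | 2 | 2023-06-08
SELECT name, price FROM products WHERE price <= 350.74

Execution result:
name | price
Mouse | 242.96
Speaker | 126.31
Laptop | 288.70
Phone | 305.53
Headphones | 216.44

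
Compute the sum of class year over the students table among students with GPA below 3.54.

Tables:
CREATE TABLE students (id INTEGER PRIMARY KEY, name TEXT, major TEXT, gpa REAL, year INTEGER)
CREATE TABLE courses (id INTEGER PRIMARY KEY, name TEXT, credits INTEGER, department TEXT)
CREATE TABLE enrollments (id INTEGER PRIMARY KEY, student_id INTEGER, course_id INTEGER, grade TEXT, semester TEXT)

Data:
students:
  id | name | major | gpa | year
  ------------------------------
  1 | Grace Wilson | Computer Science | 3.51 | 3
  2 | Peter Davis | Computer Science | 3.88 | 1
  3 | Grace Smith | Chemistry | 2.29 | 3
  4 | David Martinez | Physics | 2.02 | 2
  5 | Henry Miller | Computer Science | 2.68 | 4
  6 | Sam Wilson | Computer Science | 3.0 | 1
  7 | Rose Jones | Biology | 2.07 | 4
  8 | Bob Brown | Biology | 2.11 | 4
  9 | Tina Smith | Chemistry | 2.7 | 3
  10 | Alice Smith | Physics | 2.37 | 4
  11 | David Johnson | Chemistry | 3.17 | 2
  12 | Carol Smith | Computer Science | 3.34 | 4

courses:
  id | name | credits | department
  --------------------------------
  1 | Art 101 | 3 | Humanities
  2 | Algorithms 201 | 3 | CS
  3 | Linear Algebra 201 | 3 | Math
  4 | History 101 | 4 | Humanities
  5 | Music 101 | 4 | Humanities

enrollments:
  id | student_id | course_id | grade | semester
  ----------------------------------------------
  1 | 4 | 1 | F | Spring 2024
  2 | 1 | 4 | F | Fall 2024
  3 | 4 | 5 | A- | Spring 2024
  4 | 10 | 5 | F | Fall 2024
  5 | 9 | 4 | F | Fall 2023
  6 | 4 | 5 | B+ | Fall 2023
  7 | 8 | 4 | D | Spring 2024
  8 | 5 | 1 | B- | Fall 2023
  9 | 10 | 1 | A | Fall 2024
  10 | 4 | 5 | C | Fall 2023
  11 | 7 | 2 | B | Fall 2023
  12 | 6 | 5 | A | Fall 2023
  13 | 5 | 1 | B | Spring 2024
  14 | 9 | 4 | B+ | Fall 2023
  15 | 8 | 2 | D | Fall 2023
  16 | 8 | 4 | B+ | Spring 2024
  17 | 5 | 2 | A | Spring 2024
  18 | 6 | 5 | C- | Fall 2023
SELECT SUM(year) FROM students WHERE gpa < 3.54

Execution result:
34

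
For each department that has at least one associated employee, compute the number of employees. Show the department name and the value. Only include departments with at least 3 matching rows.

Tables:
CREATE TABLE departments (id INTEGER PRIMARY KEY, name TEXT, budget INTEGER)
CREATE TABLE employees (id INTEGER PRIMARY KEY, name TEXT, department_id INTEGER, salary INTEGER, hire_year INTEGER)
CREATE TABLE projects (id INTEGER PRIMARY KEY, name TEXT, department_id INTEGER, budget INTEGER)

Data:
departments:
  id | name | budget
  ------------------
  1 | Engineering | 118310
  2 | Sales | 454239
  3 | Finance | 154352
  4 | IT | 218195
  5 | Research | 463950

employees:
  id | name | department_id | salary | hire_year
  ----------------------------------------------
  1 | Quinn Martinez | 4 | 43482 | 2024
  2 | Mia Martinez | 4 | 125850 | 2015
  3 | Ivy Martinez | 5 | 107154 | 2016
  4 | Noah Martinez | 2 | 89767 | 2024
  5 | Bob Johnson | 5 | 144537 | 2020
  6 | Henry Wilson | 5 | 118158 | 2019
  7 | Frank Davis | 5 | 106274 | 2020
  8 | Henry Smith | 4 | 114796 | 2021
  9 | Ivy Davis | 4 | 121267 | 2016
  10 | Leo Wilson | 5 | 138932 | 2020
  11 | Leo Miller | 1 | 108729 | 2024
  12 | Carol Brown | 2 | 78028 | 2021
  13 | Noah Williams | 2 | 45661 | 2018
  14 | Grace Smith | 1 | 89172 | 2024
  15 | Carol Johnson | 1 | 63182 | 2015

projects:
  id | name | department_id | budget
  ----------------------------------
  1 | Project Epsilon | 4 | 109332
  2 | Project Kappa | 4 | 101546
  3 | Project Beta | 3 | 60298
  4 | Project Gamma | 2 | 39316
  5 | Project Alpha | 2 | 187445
SELECT p.name, COUNT(*) AS n FROM employees c JOIN departments p ON c.department_id = p.id GROUP BY p.id, p.name HAVING COUNT(*) >= 3

Execution result:
name | n
Engineering | 3
Sales | 3
IT | 4
Research | 5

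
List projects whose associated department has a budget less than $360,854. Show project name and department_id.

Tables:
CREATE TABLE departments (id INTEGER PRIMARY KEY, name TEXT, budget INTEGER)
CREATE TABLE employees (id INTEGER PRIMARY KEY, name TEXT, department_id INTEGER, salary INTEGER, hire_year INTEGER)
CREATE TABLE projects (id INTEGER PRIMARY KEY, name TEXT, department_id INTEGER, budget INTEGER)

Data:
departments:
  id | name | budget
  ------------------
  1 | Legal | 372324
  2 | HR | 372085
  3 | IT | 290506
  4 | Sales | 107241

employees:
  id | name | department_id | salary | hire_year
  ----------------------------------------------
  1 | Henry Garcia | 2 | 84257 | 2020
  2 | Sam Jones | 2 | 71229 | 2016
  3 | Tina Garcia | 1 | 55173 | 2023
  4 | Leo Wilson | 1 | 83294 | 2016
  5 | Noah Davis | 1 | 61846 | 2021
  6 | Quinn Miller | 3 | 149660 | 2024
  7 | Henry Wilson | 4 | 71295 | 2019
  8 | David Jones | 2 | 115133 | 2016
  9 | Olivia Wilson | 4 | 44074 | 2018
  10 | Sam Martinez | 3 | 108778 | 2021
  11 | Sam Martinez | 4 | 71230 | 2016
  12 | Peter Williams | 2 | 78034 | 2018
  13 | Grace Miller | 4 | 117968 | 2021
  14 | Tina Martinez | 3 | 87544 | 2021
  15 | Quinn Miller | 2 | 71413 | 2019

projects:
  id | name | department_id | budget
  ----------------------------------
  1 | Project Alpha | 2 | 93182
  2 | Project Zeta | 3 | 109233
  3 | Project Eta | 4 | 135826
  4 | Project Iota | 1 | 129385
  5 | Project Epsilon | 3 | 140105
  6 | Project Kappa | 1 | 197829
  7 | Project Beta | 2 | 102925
SELECT name, department_id FROM projects WHERE department_id IN (SELECT id FROM departments WHERE budget < 360854)

Execution result:
name | department_id
Project Zeta | 3
Project Eta | 4
Project Epsilon | 3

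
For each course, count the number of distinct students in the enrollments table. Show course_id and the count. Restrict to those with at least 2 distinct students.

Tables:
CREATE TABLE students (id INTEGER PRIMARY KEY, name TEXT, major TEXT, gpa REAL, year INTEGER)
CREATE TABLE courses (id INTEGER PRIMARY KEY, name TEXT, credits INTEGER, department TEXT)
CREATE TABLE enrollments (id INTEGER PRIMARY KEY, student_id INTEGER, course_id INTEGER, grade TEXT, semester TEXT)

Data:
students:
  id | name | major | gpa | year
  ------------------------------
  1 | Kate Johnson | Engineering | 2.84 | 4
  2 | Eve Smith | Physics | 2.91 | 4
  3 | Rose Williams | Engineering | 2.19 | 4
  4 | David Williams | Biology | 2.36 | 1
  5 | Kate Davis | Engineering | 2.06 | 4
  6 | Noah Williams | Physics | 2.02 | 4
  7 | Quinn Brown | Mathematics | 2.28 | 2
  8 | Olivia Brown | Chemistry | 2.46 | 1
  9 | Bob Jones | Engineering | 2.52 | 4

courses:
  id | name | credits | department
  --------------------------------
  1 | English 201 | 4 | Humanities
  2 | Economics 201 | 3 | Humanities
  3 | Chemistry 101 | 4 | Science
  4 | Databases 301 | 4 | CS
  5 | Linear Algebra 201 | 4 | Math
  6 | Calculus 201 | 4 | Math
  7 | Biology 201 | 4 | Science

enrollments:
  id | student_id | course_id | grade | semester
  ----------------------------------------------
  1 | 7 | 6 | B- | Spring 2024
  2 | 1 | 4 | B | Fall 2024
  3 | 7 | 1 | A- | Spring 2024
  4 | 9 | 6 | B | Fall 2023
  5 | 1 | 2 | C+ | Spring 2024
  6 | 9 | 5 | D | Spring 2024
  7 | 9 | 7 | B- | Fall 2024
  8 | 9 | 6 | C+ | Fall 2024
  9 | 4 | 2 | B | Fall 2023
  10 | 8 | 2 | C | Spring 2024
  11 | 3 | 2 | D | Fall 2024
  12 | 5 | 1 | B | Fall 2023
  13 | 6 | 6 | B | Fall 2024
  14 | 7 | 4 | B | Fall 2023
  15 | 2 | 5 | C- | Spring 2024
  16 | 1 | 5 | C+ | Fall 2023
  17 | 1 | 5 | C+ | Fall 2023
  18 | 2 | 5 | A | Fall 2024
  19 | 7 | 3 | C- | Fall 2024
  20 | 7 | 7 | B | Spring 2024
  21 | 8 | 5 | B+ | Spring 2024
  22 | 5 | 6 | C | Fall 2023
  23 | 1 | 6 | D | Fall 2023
SELECT course_id, COUNT(DISTINCT student_id) AS distinct_student_count FROM enrollments GROUP BY course_id HAVING COUNT(DISTINCT student_id) >= 2

Execution result:
course_id | distinct_student_count
1 | 2
2 | 4
4 | 2
5 | 4
6 | 5
7 | 2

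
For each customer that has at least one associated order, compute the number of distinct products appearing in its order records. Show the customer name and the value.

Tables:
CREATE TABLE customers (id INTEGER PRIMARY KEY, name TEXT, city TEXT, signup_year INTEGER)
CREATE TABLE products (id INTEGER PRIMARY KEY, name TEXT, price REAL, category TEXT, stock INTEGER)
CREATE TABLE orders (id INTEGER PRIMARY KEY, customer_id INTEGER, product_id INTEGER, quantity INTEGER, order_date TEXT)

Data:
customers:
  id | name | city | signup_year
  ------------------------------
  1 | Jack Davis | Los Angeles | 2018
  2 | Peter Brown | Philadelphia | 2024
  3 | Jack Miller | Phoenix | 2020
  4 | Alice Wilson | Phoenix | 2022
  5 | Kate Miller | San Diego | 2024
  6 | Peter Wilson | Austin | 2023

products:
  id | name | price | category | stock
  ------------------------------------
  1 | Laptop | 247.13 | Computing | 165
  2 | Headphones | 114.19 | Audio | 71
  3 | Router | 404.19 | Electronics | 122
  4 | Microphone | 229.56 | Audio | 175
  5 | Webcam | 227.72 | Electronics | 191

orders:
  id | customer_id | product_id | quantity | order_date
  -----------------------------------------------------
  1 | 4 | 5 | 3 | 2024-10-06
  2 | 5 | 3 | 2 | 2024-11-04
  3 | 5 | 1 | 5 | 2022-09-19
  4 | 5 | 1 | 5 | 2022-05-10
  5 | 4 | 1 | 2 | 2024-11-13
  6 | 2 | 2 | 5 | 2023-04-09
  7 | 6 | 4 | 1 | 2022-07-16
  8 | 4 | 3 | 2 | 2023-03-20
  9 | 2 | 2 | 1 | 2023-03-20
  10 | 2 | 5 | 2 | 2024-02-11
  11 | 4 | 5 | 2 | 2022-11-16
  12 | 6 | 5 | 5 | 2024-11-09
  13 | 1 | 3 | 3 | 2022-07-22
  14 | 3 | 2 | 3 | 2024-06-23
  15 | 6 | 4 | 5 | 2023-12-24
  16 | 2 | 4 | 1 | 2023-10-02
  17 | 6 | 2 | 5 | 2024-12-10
SELECT p.name, COUNT(DISTINCT c.product_id) AS distinct_product_count FROM orders c JOIN customers p ON c.customer_id = p.id GROUP BY p.id, p.name

Execution result:
name | distinct_product_count
Jack Davis | 1
Peter Brown | 3
Jack Miller | 1
Alice Wilson | 3
Kate Miller | 2
Peter Wilson | 3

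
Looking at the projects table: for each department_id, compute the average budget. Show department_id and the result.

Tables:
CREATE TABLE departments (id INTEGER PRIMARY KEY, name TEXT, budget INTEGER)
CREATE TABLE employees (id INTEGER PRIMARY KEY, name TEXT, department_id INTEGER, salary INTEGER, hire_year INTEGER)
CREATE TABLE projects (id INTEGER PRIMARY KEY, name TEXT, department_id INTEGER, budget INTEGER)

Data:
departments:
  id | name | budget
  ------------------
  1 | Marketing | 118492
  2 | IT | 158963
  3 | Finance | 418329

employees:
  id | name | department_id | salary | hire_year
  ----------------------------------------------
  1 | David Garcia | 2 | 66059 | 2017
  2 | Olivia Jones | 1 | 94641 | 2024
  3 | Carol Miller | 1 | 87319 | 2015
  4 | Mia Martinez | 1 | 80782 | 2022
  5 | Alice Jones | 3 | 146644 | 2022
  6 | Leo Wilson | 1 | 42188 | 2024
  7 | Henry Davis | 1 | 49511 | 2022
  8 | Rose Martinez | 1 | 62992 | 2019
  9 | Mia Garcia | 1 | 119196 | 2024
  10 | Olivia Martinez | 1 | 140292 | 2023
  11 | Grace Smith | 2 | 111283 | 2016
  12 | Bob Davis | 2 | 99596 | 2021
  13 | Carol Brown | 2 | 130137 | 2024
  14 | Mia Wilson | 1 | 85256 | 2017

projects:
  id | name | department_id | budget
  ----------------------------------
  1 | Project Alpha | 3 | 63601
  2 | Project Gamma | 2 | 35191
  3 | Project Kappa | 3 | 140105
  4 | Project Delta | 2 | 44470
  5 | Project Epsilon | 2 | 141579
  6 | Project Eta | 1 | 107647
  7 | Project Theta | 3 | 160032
SELECT department_id, AVG(budget) AS avg_budget FROM projects GROUP BY department_id

Execution result:
department_id | avg_budget
1 | 107647.00
2 | 73746.67
3 | 121246.00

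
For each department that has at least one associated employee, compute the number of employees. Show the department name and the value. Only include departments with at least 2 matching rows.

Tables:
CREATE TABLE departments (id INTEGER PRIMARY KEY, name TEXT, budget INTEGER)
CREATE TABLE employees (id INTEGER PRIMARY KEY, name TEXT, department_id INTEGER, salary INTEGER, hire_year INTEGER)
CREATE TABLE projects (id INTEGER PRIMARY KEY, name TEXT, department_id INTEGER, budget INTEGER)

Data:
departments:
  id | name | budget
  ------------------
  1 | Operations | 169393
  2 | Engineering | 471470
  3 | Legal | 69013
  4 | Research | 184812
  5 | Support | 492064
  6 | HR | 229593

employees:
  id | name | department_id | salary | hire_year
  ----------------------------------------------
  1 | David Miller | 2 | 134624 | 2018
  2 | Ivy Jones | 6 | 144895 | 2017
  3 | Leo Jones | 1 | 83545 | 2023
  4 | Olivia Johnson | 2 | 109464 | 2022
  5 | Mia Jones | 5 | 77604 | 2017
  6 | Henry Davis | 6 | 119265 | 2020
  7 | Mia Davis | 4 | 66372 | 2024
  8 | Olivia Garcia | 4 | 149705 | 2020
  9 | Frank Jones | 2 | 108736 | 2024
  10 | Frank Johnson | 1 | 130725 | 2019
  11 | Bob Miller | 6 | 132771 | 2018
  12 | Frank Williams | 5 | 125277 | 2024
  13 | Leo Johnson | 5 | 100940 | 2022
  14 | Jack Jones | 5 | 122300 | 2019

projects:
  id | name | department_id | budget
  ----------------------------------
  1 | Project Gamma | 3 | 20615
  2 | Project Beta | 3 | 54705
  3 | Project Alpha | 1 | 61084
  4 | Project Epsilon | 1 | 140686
SELECT p.name, COUNT(*) AS n FROM employees c JOIN departments p ON c.department_id = p.id GROUP BY p.id, p.name HAVING COUNT(*) >= 2

Execution result:
name | n
Operations | 2
Engineering | 3
Research | 2
Support | 4
HR | 3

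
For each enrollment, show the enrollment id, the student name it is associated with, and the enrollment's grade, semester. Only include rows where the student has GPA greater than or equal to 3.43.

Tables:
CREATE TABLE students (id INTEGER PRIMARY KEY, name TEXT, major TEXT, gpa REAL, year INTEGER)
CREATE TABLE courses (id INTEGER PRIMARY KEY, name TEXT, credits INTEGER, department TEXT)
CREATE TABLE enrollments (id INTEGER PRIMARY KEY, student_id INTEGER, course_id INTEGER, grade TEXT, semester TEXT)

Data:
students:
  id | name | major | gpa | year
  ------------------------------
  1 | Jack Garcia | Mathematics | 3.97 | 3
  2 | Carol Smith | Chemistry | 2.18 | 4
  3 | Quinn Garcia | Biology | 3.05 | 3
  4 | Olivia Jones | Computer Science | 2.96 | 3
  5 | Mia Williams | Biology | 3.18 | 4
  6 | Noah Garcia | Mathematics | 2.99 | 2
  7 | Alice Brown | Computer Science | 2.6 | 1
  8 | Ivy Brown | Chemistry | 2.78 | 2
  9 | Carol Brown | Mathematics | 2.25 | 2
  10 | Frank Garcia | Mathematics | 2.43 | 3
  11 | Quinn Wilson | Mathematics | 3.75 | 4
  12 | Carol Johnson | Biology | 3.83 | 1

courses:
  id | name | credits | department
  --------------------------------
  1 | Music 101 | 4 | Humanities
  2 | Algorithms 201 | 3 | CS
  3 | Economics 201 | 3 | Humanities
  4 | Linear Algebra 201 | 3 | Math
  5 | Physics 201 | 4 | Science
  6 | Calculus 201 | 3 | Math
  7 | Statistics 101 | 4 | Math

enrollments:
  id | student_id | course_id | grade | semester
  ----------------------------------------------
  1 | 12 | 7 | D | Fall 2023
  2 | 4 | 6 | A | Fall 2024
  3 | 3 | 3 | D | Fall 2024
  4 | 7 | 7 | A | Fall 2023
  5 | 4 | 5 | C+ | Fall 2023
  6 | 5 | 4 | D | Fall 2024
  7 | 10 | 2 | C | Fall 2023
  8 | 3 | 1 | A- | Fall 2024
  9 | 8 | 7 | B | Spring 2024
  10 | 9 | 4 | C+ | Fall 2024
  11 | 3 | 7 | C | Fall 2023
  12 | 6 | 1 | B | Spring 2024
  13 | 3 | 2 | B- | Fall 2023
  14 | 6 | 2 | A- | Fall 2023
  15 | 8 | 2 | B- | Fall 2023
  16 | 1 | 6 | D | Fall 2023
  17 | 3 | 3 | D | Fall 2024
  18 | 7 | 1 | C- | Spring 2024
SELECT c.id, p.name AS student, c.grade, c.semester FROM enrollments c JOIN students p ON c.student_id = p.id WHERE p.gpa >= 3.43

Execution result:
id | student | grade | semester
1 | Carol Johnson | D | Fall 2023
16 | Jack Garcia | D | Fall 2023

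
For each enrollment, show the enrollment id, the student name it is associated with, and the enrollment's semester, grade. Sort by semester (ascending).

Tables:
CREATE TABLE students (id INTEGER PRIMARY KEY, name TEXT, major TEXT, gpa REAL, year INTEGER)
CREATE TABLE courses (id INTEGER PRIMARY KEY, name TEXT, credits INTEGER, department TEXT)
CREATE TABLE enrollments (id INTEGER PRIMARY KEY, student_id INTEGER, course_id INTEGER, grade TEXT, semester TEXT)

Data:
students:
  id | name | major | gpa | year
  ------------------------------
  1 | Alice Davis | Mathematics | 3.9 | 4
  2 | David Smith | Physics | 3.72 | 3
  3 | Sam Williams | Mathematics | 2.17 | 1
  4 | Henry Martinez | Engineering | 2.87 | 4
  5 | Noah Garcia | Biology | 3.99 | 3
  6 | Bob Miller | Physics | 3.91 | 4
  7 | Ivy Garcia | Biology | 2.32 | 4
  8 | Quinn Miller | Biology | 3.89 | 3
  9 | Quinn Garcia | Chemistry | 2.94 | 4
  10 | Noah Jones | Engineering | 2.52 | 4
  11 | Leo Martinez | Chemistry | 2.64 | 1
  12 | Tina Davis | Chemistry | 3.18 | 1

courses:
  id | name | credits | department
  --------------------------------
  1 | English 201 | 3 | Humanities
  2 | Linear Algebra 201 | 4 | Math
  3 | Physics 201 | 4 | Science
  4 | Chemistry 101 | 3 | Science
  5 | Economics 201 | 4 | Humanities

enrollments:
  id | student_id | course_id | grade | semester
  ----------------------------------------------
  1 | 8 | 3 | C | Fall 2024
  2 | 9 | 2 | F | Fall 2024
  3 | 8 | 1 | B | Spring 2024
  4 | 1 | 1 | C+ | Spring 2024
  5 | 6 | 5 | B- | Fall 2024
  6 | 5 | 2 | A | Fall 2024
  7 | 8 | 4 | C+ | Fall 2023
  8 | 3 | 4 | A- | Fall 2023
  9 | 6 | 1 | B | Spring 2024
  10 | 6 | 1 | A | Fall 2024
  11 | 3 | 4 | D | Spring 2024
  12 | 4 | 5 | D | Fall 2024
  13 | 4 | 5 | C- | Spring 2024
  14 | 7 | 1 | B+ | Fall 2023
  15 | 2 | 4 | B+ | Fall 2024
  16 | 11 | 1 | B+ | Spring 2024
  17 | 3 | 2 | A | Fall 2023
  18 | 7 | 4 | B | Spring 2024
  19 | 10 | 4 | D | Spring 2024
SELECT c.id, p.name AS student, c.semester, c.grade FROM enrollments c JOIN students p ON c.student_id = p.id ORDER BY c.semester ASC

Execution result:
id | student | semester | grade
7 | Quinn Miller | Fall 2023 | C+
8 | Sam Williams | Fall 2023 | A-
14 | Ivy Garcia | Fall 2023 | B+
17 | Sam Williams | Fall 2023 | A
1 | Quinn Miller | Fall 2024 | C
2 | Quinn Garcia | Fall 2024 | F
5 | Bob Miller | Fall 2024 | B-
6 | Noah Garcia | Fall 2024 | A
10 | Bob Miller | Fall 2024 | A
12 | Henry Martinez | Fall 2024 | D
15 | David Smith | Fall 2024 | B+
3 | Quinn Miller | Spring 2024 | B
4 | Alice Davis | Spring 2024 | C+
9 | Bob Miller | Spring 2024 | B
11 | Sam Williams | Spring 2024 | D
13 | Henry Martinez | Spring 2024 | C-
16 | Leo Martinez | Spring 2024 | B+
18 | Ivy Garcia | Spring 2024 | B
19 | Noah Jones | Spring 2024 | D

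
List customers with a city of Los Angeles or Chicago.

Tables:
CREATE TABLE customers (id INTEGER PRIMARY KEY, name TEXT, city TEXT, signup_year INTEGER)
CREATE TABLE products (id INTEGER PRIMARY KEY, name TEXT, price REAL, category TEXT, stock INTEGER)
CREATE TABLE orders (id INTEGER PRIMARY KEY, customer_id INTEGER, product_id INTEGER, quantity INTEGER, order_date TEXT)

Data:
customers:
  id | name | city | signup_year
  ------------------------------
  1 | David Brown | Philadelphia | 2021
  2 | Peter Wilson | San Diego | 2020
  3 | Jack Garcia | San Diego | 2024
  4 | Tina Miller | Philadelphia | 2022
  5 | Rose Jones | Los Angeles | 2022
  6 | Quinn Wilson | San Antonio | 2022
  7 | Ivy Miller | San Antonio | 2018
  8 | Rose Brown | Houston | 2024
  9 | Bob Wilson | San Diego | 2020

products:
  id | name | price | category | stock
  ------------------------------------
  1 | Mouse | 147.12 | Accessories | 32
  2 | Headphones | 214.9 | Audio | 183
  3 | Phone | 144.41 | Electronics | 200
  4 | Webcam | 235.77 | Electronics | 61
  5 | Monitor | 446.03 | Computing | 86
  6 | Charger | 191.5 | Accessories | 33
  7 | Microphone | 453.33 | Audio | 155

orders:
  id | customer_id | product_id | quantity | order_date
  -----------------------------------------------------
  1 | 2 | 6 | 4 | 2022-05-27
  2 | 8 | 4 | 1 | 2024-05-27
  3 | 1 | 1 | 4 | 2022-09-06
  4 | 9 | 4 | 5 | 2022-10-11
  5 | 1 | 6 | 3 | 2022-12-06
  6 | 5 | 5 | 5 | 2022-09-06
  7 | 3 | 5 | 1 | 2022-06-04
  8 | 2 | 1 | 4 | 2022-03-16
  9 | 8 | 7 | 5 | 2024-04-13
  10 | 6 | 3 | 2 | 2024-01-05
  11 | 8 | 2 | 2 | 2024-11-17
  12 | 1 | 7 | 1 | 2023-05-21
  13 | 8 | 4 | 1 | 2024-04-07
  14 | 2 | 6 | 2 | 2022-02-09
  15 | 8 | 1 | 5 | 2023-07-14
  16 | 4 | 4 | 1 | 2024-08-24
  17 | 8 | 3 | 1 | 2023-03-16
SELECT name, city FROM customers WHERE city IN ('Los Angeles', 'Chicago')

Execution result:
name | city
Rose Jones | Los Angeles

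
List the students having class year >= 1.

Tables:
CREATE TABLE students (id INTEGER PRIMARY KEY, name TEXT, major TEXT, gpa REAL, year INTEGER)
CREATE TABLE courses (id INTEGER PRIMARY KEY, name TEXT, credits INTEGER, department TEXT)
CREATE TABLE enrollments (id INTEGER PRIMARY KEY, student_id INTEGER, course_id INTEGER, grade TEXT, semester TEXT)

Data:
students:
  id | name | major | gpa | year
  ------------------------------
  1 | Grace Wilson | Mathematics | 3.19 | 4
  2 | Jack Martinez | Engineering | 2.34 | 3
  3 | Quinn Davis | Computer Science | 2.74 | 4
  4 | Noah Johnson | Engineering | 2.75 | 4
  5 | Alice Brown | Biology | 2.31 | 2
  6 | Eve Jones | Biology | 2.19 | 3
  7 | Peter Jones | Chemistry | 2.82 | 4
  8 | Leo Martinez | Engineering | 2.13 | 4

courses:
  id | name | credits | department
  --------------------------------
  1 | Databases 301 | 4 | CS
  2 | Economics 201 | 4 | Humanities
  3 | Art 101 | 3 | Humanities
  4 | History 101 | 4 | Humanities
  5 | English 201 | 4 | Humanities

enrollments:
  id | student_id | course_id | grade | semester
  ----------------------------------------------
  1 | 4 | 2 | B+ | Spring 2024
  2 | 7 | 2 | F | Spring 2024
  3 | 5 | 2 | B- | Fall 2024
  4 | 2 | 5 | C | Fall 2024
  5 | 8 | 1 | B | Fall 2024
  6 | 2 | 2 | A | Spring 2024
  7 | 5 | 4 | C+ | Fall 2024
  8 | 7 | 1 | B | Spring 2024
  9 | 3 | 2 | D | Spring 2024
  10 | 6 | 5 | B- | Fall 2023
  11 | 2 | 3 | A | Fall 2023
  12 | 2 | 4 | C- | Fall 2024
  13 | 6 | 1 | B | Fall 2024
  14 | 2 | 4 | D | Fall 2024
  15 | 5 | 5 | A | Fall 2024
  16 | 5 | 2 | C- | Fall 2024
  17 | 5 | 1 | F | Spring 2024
SELECT name, year FROM students WHERE year >= 1

Execution result:
name | year
Grace Wilson | 4
Jack Martinez | 3
Quinn Davis | 4
Noah Johnson | 4
Alice Brown | 2
Eve Jones | 3
Peter Jones | 4
Leo Martinez | 4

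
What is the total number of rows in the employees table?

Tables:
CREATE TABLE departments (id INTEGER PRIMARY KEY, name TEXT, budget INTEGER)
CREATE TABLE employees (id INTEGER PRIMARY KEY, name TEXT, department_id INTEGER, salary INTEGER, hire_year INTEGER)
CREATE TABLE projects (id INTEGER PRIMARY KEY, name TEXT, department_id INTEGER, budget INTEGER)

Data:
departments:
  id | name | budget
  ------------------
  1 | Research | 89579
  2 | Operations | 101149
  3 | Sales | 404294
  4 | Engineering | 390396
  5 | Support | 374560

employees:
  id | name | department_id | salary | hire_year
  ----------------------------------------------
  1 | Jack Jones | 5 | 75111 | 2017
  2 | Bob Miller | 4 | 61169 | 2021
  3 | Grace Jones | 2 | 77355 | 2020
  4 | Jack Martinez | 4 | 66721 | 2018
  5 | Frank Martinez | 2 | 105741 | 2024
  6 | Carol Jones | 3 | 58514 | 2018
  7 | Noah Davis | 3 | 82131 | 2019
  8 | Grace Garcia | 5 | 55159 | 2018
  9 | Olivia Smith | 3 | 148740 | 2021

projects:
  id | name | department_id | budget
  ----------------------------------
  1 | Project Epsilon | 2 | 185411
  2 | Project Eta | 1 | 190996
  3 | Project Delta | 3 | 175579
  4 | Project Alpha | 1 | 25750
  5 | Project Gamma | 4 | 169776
SELECT COUNT(*) FROM employees

Execution result:
9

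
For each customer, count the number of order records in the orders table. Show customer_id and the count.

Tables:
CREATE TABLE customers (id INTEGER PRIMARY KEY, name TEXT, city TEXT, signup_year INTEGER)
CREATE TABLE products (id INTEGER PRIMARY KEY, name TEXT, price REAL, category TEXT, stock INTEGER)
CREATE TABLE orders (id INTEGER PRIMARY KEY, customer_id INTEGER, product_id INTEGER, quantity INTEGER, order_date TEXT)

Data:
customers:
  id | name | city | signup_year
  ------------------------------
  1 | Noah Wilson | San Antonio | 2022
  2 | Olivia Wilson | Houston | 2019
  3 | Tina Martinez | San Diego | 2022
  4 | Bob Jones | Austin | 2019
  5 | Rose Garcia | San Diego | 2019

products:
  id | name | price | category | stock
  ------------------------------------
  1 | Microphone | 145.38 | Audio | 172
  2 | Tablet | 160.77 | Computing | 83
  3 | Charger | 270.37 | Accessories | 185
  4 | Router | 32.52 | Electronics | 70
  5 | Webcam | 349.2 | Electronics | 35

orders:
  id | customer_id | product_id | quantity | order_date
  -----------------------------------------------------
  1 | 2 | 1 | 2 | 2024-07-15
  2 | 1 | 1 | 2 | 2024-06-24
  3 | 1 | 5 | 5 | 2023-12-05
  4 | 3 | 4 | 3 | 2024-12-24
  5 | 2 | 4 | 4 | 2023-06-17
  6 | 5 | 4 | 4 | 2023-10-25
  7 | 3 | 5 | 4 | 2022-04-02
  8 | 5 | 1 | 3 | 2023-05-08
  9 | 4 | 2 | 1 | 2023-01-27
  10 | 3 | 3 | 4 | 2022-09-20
SELECT customer_id, COUNT(*) AS order_count FROM orders GROUP BY customer_id

Execution result:
customer_id | order_count
1 | 2
2 | 2
3 | 3
4 | 1
5 | 2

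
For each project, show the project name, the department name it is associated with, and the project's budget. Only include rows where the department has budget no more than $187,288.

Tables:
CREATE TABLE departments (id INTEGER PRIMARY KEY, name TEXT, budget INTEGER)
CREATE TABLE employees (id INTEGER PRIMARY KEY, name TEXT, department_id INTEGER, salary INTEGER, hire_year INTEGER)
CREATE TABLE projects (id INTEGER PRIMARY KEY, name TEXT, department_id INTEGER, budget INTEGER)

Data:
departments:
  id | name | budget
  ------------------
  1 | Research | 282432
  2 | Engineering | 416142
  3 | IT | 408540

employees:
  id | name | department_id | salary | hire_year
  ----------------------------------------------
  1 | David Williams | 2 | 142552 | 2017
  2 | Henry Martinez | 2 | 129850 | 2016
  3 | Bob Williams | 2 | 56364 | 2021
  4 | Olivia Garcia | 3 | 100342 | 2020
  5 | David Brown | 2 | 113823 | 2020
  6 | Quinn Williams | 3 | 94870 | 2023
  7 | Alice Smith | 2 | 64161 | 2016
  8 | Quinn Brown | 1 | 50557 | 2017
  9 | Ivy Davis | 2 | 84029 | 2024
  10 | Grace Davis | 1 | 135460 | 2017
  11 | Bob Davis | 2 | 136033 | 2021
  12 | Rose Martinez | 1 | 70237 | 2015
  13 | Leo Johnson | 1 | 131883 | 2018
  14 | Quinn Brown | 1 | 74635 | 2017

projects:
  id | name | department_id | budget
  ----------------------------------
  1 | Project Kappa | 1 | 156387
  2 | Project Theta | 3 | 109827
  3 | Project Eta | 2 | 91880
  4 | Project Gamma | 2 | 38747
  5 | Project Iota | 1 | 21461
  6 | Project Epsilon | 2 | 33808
SELECT c.name, p.name AS department, c.budget FROM projects c JOIN departments p ON c.department_id = p.id WHERE p.budget <= 187288

Execution result:
(no rows)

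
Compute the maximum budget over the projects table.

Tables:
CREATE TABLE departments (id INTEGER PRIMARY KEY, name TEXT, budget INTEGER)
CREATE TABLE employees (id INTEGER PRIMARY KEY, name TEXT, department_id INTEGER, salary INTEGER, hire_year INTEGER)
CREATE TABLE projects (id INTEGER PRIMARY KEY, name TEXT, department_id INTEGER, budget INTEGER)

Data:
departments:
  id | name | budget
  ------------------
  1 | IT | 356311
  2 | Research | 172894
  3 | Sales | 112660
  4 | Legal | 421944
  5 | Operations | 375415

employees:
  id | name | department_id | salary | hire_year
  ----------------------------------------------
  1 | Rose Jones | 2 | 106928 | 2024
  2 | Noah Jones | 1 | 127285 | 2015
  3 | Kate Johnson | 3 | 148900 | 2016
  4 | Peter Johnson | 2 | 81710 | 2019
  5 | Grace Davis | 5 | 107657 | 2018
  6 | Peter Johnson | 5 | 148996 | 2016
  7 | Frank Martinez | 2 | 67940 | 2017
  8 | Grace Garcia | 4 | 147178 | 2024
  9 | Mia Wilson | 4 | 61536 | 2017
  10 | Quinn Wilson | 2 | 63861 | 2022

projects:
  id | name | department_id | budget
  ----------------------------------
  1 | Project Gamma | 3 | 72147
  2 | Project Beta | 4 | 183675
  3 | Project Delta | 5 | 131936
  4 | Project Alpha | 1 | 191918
SELECT MAX(budget) FROM projects

Execution result:
191918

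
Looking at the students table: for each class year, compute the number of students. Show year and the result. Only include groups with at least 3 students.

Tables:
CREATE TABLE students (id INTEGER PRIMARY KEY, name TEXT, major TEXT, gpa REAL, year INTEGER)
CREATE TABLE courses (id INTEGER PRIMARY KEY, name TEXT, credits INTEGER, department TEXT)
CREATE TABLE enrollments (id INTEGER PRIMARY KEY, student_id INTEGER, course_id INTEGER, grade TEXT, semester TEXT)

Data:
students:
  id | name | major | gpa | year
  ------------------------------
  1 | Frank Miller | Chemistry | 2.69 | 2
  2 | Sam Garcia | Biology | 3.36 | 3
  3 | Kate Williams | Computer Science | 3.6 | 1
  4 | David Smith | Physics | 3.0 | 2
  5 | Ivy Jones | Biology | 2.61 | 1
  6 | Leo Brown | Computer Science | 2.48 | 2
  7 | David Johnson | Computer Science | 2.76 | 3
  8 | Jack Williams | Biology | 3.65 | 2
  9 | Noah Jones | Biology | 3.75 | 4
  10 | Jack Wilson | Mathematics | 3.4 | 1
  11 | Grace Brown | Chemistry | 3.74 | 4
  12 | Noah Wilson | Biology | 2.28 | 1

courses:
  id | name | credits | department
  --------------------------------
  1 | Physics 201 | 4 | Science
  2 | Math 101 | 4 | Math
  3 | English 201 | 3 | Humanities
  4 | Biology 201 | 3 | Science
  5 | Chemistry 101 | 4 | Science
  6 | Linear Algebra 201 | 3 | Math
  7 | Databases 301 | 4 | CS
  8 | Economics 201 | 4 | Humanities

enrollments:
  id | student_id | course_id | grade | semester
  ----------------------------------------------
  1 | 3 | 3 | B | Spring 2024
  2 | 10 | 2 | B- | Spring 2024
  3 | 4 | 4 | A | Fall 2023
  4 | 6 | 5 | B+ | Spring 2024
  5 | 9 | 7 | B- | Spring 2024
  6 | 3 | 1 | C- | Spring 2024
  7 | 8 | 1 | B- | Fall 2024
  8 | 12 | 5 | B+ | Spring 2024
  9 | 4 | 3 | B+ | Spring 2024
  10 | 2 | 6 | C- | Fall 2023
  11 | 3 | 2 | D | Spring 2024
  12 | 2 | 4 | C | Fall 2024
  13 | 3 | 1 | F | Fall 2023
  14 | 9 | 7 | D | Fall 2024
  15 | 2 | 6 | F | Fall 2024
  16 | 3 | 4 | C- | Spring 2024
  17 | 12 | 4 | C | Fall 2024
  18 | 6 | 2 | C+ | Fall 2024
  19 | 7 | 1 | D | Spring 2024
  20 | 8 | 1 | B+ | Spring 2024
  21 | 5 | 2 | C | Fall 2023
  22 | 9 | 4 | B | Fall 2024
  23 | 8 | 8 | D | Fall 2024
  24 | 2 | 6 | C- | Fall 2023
SELECT year, COUNT(*) AS n FROM students GROUP BY year HAVING COUNT(*) >= 3

Execution result:
year | n
1 | 4
2 | 4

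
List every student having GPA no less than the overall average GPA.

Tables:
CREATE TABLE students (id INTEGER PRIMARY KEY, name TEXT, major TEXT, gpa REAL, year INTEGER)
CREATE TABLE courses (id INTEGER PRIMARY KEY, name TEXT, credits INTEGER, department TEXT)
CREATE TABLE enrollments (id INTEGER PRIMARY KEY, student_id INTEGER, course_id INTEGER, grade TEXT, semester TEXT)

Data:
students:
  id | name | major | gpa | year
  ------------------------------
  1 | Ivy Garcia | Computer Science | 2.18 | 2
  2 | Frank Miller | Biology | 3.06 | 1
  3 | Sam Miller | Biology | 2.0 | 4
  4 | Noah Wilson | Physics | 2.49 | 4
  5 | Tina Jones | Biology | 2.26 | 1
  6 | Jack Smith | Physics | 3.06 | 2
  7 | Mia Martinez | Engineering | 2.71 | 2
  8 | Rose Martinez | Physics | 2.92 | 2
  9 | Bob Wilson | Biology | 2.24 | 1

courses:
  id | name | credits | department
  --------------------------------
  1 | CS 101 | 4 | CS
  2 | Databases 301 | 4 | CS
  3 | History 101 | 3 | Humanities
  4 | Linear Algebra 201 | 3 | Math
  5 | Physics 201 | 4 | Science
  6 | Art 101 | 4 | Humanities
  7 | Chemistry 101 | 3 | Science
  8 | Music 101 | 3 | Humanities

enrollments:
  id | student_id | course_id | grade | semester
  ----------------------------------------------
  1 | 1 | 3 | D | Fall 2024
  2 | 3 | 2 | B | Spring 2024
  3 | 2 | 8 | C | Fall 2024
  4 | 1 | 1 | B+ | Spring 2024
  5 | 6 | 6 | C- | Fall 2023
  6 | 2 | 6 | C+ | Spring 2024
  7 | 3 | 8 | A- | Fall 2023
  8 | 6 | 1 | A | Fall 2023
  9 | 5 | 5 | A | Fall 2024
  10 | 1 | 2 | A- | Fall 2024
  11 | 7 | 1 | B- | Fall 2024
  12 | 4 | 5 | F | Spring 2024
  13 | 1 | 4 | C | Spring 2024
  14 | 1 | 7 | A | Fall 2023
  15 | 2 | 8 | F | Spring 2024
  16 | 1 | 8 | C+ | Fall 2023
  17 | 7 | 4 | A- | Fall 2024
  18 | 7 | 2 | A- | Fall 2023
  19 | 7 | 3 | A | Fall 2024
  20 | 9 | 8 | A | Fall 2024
SELECT name, gpa FROM students WHERE gpa >= (SELECT AVG(gpa) FROM students)

Execution result:
name | gpa
Frank Miller | 3.06
Jack Smith | 3.06
Mia Martinez | 2.71
Rose Martinez | 2.92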